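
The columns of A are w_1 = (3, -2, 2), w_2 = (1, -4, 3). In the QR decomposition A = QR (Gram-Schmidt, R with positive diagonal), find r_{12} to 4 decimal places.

q_1 = w_1/‖w_1‖ = (3, -2, 2)/4.1231 = (0.7276, -0.4851, 0.4851).
r_{12} = q_1·w_2 = 4.1231.

r_{12} = 4.1231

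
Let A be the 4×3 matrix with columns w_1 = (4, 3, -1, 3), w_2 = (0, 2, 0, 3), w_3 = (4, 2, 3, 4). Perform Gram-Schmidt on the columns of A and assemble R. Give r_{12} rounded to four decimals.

q_1 = w_1/‖w_1‖ = (4, 3, -1, 3)/5.9161 = (0.6761, 0.5071, -0.1690, 0.5071).
r_{12} = q_1·w_2 = 2.5355.

r_{12} = 2.5355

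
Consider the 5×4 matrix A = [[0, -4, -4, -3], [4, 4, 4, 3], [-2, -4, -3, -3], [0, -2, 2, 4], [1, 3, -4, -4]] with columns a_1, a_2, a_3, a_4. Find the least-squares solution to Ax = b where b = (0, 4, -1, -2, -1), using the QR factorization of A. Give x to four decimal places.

e_1 = a_1/‖a_1‖ = (0, 4, -2, 0, 1)/4.5826 = (0.0000, 0.8729, -0.4364, 0.0000, 0.2182).
r_{12} = e_1·a_2 = 5.8919.
u_2 = a_2 − 5.8919·e_1 = (-4.0000, -1.1429, -1.4286, -2.0000, 1.7143).
‖u_2‖ = 5.1270, so e_2 = (-0.7802, -0.2229, -0.2786, -0.3901, 0.3344).
r_{13} = e_1·a_3 = 3.9279; r_{23} = e_2·a_3 = 0.9474.
u_3 = a_3 − 3.9279·e_1 − 0.9474·e_2 = (-3.2609, 0.7826, -1.0217, 2.3696, -5.1739).
‖u_3‖ = 6.6839, so e_3 = (-0.4879, 0.1171, -0.1529, 0.3545, -0.7741).
r_{14} = e_1·a_4 = 3.0551; r_{24} = e_2·a_4 = -0.3901; r_{34} = e_3·a_4 = 6.7879.
u_4 = a_4 − 3.0551·e_1 + 0.3901·e_2 − 6.7879·e_3 = (0.0073, -0.5484, -0.7377, 1.4414, 0.7182).
‖u_4‖ = 1.8543, so e_4 = (0.0039, -0.2958, -0.3978, 0.7773, 0.3873).
Qᵀb = (3.7097, -0.1672, 0.6863, -2.7271).
Back-substitute: x_4 = -2.7271/1.8543 = -1.4707.
x_3 = (0.6863 − 6.7879·(-1.4707))/6.6839 = 1.5963.
x_2 = (-0.1672 − 0.9474·1.5963 + 0.3901·(-1.4707))/5.1270 = -0.4395.
x_1 = (3.7097 − 5.8919·(-0.4395) − 3.9279·1.5963 − 3.0551·(-1.4707))/4.5826 = 0.9868.

x = (0.9868, -0.4395, 1.5963, -1.4707)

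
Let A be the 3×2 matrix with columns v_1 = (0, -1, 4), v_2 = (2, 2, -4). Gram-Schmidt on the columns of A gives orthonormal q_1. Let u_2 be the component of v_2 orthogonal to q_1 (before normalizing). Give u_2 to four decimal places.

q_1 = v_1/‖v_1‖ = (0, -1, 4)/4.1231 = (0.0000, -0.2425, 0.9701).
r_{12} = q_1·v_2 = -4.3656.
u_2 = v_2 + 4.3656·q_1 = (2.0000, 0.9412, 0.2353).

u_2 = (2.0000, 0.9412, 0.2353)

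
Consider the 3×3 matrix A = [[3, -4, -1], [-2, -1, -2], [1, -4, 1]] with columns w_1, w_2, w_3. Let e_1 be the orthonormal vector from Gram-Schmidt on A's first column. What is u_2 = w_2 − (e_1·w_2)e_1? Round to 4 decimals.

u_2 = (-1.0000, -3.0000, -3.0000)

w_1 = (3, -2, 1); ‖w_1‖ = 3.7417, so e_1 = (0.8018, -0.5345, 0.2673).
e_1·w_2 = 0.8018·(-4) + (-0.5345)·(-1) + 0.2673·(-4) = -3.7417.
u_2 = w_2 + 3.7417·e_1 = (-1.0000, -3.0000, -3.0000).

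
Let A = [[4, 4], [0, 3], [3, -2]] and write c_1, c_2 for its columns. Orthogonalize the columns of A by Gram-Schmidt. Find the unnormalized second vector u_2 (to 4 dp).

u_2 = (2.4000, 3.0000, -3.2000)

c_1 = (4, 0, 3); ‖c_1‖ = 5.0000, so q_1 = (0.8000, 0.0000, 0.6000).
q_1·c_2 = 0.8000·4 + 0.0000·3 + 0.6000·(-2) = 2.0000.
u_2 = c_2 − 2.0000·q_1 = (2.4000, 3.0000, -3.2000).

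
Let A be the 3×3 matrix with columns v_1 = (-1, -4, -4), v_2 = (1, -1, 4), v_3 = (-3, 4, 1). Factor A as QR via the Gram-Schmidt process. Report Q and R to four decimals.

Q = [[-0.1741, 0.1689, -0.9701], [-0.6963, -0.7177, 0.0000], [-0.6963, 0.6755, 0.2425]], R = [[5.7446, -2.2630, -2.9593], [0.0000, 3.5887, -2.7021], [0.0000, 0.0000, 3.1530]]

q_1 = v_1/‖v_1‖ = (-1, -4, -4)/5.7446 = (-0.1741, -0.6963, -0.6963).
r_{12} = q_1·v_2 = -2.2630.
u_2 = v_2 + 2.2630·q_1 = (0.6061, -2.5758, 2.4242).
‖u_2‖ = 3.5887, so q_2 = (0.1689, -0.7177, 0.6755).
r_{13} = q_1·v_3 = -2.9593; r_{23} = q_2·v_3 = -2.7021.
u_3 = v_3 + 2.9593·q_1 + 2.7021·q_2 = (-3.0588, 0.0000, 0.7647).
‖u_3‖ = 3.1530, so q_3 = (-0.9701, 0.0000, 0.2425).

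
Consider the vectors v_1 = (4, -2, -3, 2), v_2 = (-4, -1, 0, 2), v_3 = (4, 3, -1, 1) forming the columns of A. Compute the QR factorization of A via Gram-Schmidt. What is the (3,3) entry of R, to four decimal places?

r_{33} = 3.3985

e_1 = v_1/‖v_1‖ = (4, -2, -3, 2)/5.7446 = (0.6963, -0.3482, -0.5222, 0.3482).
r_{12} = e_1·v_2 = -1.7408.
u_2 = v_2 + 1.7408·e_1 = (-2.7879, -1.6061, -0.9091, 2.6061).
‖u_2‖ = 4.2391, so e_2 = (-0.6577, -0.3789, -0.2145, 0.6148).
r_{13} = e_1·v_3 = 2.6112; r_{23} = e_2·v_3 = -2.9380.
u_3 = v_3 − 2.6112·e_1 + 2.9380·e_2 = (0.2496, 2.7960, -0.2664, 1.8971).
r_{33} = ‖u_3‖ = 3.3985.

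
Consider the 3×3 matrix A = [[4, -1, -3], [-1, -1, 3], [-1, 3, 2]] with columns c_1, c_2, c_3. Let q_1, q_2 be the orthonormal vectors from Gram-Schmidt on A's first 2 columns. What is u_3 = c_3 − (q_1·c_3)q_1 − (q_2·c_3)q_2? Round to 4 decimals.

c_1 = (4, -1, -1); ‖c_1‖ = 4.2426, so q_1 = (0.9428, -0.2357, -0.2357).
q_1·c_2 = 0.9428·(-1) + (-0.2357)·(-1) + (-0.2357)·3 = -1.4142.
u_2 = c_2 + 1.4142·q_1 = (0.3333, -1.3333, 2.6667).
‖u_2‖ = 3.0000, so q_2 = (0.1111, -0.4444, 0.8889).
q_1·c_3 = 0.9428·(-3) + (-0.2357)·3 + (-0.2357)·2 = -4.0069; q_2·c_3 = 0.1111·(-3) + (-0.4444)·3 + 0.8889·2 = 0.1111.
u_3 = c_3 + 4.0069·q_1 − 0.1111·q_2 = (0.7654, 2.1049, 0.9568).

u_3 = (0.7654, 2.1049, 0.9568)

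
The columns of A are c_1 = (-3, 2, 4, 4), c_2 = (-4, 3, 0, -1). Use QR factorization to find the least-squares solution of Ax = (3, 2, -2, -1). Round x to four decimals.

x = (-0.3819, 0.0133)

c_1 = (-3, 2, 4, 4); ‖c_1‖ = 6.7082, so q_1 = (-0.4472, 0.2981, 0.5963, 0.5963).
q_1·c_2 = (-0.4472)·(-4) + 0.2981·3 + 0.5963·0 + 0.5963·(-1) = 2.0870.
u_2 = c_2 − 2.0870·q_1 = (-3.0667, 2.3778, -1.2444, -2.2444).
‖u_2‖ = 4.6524, so q_2 = (-0.6592, 0.5111, -0.2675, -0.4824).
Qᵀb = (-2.5342, 0.0621).
Back-substitute: x_2 = 0.0621/4.6524 = 0.0133.
x_1 = (-2.5342 − 2.0870·0.0133)/6.7082 = -0.3819.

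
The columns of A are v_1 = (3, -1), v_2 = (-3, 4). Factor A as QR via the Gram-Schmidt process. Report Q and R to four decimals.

Q = [[0.9487, 0.3162], [-0.3162, 0.9487]], R = [[3.1623, -4.1110], [0.0000, 2.8460]]

q_1 = v_1/‖v_1‖ = (3, -1)/3.1623 = (0.9487, -0.3162).
r_{12} = q_1·v_2 = -4.1110.
u_2 = v_2 + 4.1110·q_1 = (0.9000, 2.7000).
‖u_2‖ = 2.8460, so q_2 = (0.3162, 0.9487).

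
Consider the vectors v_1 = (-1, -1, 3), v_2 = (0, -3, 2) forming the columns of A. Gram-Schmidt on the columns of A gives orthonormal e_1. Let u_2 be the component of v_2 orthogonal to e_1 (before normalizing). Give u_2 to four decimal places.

e_1 = v_1/‖v_1‖ = (-1, -1, 3)/3.3166 = (-0.3015, -0.3015, 0.9045).
r_{12} = e_1·v_2 = 2.7136.
u_2 = v_2 − 2.7136·e_1 = (0.8182, -2.1818, -0.4545).

u_2 = (0.8182, -2.1818, -0.4545)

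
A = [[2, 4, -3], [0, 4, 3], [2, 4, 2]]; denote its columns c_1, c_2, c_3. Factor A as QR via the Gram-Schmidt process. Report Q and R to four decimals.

c_1 = (2, 0, 2); ‖c_1‖ = 2.8284, so e_1 = (0.7071, 0.0000, 0.7071).
e_1·c_2 = 0.7071·4 + 0.0000·4 + 0.7071·4 = 5.6569.
u_2 = c_2 − 5.6569·e_1 = (0.0000, 4.0000, 0.0000).
‖u_2‖ = 4.0000, so e_2 = (0.0000, 1.0000, 0.0000).
e_1·c_3 = 0.7071·(-3) + 0.0000·3 + 0.7071·2 = -0.7071; e_2·c_3 = 0.0000·(-3) + 1.0000·3 + 0.0000·2 = 3.0000.
u_3 = c_3 + 0.7071·e_1 − 3.0000·e_2 = (-2.5000, 0.0000, 2.5000).
‖u_3‖ = 3.5355, so e_3 = (-0.7071, 0.0000, 0.7071).

Q = [[0.7071, 0.0000, -0.7071], [0.0000, 1.0000, 0.0000], [0.7071, 0.0000, 0.7071]], R = [[2.8284, 5.6569, -0.7071], [0.0000, 4.0000, 3.0000], [0.0000, 0.0000, 3.5355]]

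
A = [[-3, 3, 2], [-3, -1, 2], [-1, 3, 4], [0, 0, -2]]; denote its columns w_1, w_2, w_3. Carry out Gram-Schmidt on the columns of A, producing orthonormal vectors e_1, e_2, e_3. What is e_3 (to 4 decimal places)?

w_1 = (-3, -3, -1, 0); ‖w_1‖ = 4.3589, so e_1 = (-0.6882, -0.6882, -0.2294, 0.0000).
e_1·w_2 = (-0.6882)·3 + (-0.6882)·(-1) + (-0.2294)·3 + 0.0000·0 = -2.0647.
u_2 = w_2 + 2.0647·e_1 = (1.5789, -2.4211, 2.5263, 0.0000).
‖u_2‖ = 3.8389, so e_2 = (0.4113, -0.6307, 0.6581, 0.0000).
e_1·w_3 = (-0.6882)·2 + (-0.6882)·2 + (-0.2294)·4 + 0.0000·(-2) = -3.6707; e_2·w_3 = 0.4113·2 + (-0.6307)·2 + 0.6581·4 + 0.0000·(-2) = 2.1936.
u_3 = w_3 + 3.6707·e_1 − 2.1936·e_2 = (-1.4286, 0.8571, 1.7143, -2.0000).
‖u_3‖ = 3.1168, so e_3 = (-0.4583, 0.2750, 0.5500, -0.6417).

e_3 = (-0.4583, 0.2750, 0.5500, -0.6417)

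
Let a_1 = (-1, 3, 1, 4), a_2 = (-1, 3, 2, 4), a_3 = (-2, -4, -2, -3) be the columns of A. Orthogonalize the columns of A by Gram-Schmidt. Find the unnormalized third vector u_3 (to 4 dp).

a_1 = (-1, 3, 1, 4); ‖a_1‖ = 5.1962, so q_1 = (-0.1925, 0.5774, 0.1925, 0.7698).
q_1·a_2 = (-0.1925)·(-1) + 0.5774·3 + 0.1925·2 + 0.7698·4 = 5.3886.
u_2 = a_2 − 5.3886·q_1 = (0.0370, -0.1111, 0.9630, -0.1481).
‖u_2‖ = 0.9813, so q_2 = (0.0377, -0.1132, 0.9813, -0.1510).
q_1·a_3 = (-0.1925)·(-2) + 0.5774·(-4) + 0.1925·(-2) + 0.7698·(-3) = -4.6188; q_2·a_3 = 0.0377·(-2) + (-0.1132)·(-4) + 0.9813·(-2) + (-0.1510)·(-3) = -1.1323.
u_3 = a_3 + 4.6188·q_1 + 1.1323·q_2 = (-2.8462, -1.4615, 0.0000, 0.3846).

u_3 = (-2.8462, -1.4615, 0.0000, 0.3846)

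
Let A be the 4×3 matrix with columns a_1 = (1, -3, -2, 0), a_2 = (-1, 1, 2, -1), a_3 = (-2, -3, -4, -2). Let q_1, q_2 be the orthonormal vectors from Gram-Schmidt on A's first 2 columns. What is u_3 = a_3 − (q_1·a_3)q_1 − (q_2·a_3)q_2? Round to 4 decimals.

u_3 = (-2.7941, 0.6765, -2.4118, -1.3529)

a_1 = (1, -3, -2, 0); ‖a_1‖ = 3.7417, so q_1 = (0.2673, -0.8018, -0.5345, 0.0000).
q_1·a_2 = 0.2673·(-1) + (-0.8018)·1 + (-0.5345)·2 + 0.0000·(-1) = -2.1381.
u_2 = a_2 + 2.1381·q_1 = (-0.4286, -0.7143, 0.8571, -1.0000).
‖u_2‖ = 1.5584, so q_2 = (-0.2750, -0.4583, 0.5500, -0.6417).
q_1·a_3 = 0.2673·(-2) + (-0.8018)·(-3) + (-0.5345)·(-4) + 0.0000·(-2) = 4.0089; q_2·a_3 = (-0.2750)·(-2) + (-0.4583)·(-3) + 0.5500·(-4) + (-0.6417)·(-2) = 1.0084.
u_3 = a_3 − 4.0089·q_1 − 1.0084·q_2 = (-2.7941, 0.6765, -2.4118, -1.3529).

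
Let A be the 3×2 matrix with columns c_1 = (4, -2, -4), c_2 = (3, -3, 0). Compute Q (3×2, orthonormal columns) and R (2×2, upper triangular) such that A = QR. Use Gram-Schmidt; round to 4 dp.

q_1 = c_1/‖c_1‖ = (4, -2, -4)/6.0000 = (0.6667, -0.3333, -0.6667).
r_{12} = q_1·c_2 = 3.0000.
u_2 = c_2 − 3.0000·q_1 = (1.0000, -2.0000, 2.0000).
‖u_2‖ = 3.0000, so q_2 = (0.3333, -0.6667, 0.6667).

Q = [[0.6667, 0.3333], [-0.3333, -0.6667], [-0.6667, 0.6667]], R = [[6.0000, 3.0000], [0.0000, 3.0000]]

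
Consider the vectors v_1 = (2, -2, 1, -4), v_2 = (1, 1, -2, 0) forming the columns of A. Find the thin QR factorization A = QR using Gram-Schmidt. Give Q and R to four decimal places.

Q = [[0.4000, 0.4800], [-0.4000, 0.3476], [0.2000, -0.7945], [-0.8000, -0.1324]], R = [[5.0000, -0.4000], [0.0000, 2.4166]]

v_1 = (2, -2, 1, -4); ‖v_1‖ = 5.0000, so e_1 = (0.4000, -0.4000, 0.2000, -0.8000).
e_1·v_2 = 0.4000·1 + (-0.4000)·1 + 0.2000·(-2) + (-0.8000)·0 = -0.4000.
u_2 = v_2 + 0.4000·e_1 = (1.1600, 0.8400, -1.9200, -0.3200).
‖u_2‖ = 2.4166, so e_2 = (0.4800, 0.3476, -0.7945, -0.1324).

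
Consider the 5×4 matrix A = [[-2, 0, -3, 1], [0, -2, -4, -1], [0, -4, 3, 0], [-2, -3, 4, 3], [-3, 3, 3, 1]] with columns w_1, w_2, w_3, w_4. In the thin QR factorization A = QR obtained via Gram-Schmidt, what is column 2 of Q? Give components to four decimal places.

q_2 = (-0.0577, -0.3267, -0.6535, -0.5477, 0.4036)

w_1 = (-2, 0, 0, -2, -3); ‖w_1‖ = 4.1231, so q_1 = (-0.4851, 0.0000, 0.0000, -0.4851, -0.7276).
q_1·w_2 = (-0.4851)·0 + 0.0000·(-2) + 0.0000·(-4) + (-0.4851)·(-3) + (-0.7276)·3 = -0.7276.
u_2 = w_2 + 0.7276·q_1 = (-0.3529, -2.0000, -4.0000, -3.3529, 2.4706).
‖u_2‖ = 6.1213, so q_2 = (-0.0577, -0.3267, -0.6535, -0.5477, 0.4036).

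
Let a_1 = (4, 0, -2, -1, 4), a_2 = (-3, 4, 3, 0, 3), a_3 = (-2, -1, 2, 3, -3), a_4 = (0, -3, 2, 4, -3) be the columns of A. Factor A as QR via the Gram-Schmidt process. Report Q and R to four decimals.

a_1 = (4, 0, -2, -1, 4); ‖a_1‖ = 6.0828, so e_1 = (0.6576, 0.0000, -0.3288, -0.1644, 0.6576).
e_1·a_2 = 0.6576·(-3) + 0.0000·4 + (-0.3288)·3 + (-0.1644)·0 + 0.6576·3 = -0.9864.
u_2 = a_2 + 0.9864·e_1 = (-2.3514, 4.0000, 2.6757, -0.1622, 3.6486).
‖u_2‖ = 6.4828, so e_2 = (-0.3627, 0.6170, 0.4127, -0.0250, 0.5628).
e_1·a_3 = 0.6576·(-2) + 0.0000·(-1) + (-0.3288)·2 + (-0.1644)·3 + 0.6576·(-3) = -4.4388; e_2·a_3 = (-0.3627)·(-2) + 0.6170·(-1) + 0.4127·2 + (-0.0250)·3 + 0.5628·(-3) = -0.8296.
u_3 = a_3 + 4.4388·e_1 + 0.8296·e_2 = (0.6180, -0.4881, 0.8830, 2.2495, 0.3859).
‖u_3‖ = 2.5708, so e_3 = (0.2404, -0.1899, 0.3435, 0.8750, 0.1501).
e_1·a_4 = 0.6576·0 + 0.0000·(-3) + (-0.3288)·2 + (-0.1644)·4 + 0.6576·(-3) = -3.2880; e_2·a_4 = (-0.3627)·0 + 0.6170·(-3) + 0.4127·2 + (-0.0250)·4 + 0.5628·(-3) = -2.8141; e_3·a_4 = 0.2404·0 + (-0.1899)·(-3) + 0.3435·2 + 0.8750·4 + 0.1501·(-3) = 4.3063.
u_4 = a_4 + 3.2880·e_1 + 2.8141·e_2 − 4.3063·e_3 = (0.1063, -0.4460, 0.6013, -0.3791, 0.0996).
‖u_4‖ = 0.8518, so e_4 = (0.1247, -0.5237, 0.7060, -0.4451, 0.1170).

Q = [[0.6576, -0.3627, 0.2404, 0.1247], [0.0000, 0.6170, -0.1899, -0.5237], [-0.3288, 0.4127, 0.3435, 0.7060], [-0.1644, -0.0250, 0.8750, -0.4451], [0.6576, 0.5628, 0.1501, 0.1170]], R = [[6.0828, -0.9864, -4.4388, -3.2880], [0.0000, 6.4828, -0.8296, -2.8141], [0.0000, 0.0000, 2.5708, 4.3063], [0.0000, 0.0000, 0.0000, 0.8518]]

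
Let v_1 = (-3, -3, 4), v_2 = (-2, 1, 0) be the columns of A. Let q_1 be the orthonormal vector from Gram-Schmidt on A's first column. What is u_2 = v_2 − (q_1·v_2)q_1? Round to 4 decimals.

u_2 = (-1.7353, 1.2647, -0.3529)

v_1 = (-3, -3, 4); ‖v_1‖ = 5.8310, so q_1 = (-0.5145, -0.5145, 0.6860).
q_1·v_2 = (-0.5145)·(-2) + (-0.5145)·1 + 0.6860·0 = 0.5145.
u_2 = v_2 − 0.5145·q_1 = (-1.7353, 1.2647, -0.3529).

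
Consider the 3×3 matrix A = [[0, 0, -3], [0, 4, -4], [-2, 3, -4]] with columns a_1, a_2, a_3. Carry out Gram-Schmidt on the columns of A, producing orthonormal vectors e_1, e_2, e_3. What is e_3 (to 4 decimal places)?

e_1 = a_1/‖a_1‖ = (0, 0, -2)/2.0000 = (0.0000, 0.0000, -1.0000).
r_{12} = e_1·a_2 = -3.0000.
u_2 = a_2 + 3.0000·e_1 = (0.0000, 4.0000, 0.0000).
‖u_2‖ = 4.0000, so e_2 = (0.0000, 1.0000, 0.0000).
r_{13} = e_1·a_3 = 4.0000; r_{23} = e_2·a_3 = -4.0000.
u_3 = a_3 − 4.0000·e_1 + 4.0000·e_2 = (-3.0000, 0.0000, 0.0000).
‖u_3‖ = 3.0000, so e_3 = (-1.0000, 0.0000, 0.0000).

e_3 = (-1.0000, 0.0000, 0.0000)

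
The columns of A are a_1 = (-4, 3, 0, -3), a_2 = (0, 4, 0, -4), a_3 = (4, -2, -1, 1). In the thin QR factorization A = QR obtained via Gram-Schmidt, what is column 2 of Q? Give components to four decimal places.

a_1 = (-4, 3, 0, -3); ‖a_1‖ = 5.8310, so e_1 = (-0.6860, 0.5145, 0.0000, -0.5145).
e_1·a_2 = (-0.6860)·0 + 0.5145·4 + 0.0000·0 + (-0.5145)·(-4) = 4.1160.
u_2 = a_2 − 4.1160·e_1 = (2.8235, 1.8824, 0.0000, -1.8824).
‖u_2‖ = 3.8806, so e_2 = (0.7276, 0.4851, 0.0000, -0.4851).

e_2 = (0.7276, 0.4851, 0.0000, -0.4851)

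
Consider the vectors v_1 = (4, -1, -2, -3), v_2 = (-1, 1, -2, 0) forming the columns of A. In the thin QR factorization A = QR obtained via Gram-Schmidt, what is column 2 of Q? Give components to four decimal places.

v_1 = (4, -1, -2, -3); ‖v_1‖ = 5.4772, so q_1 = (0.7303, -0.1826, -0.3651, -0.5477).
q_1·v_2 = 0.7303·(-1) + (-0.1826)·1 + (-0.3651)·(-2) + (-0.5477)·0 = -0.1826.
u_2 = v_2 + 0.1826·q_1 = (-0.8667, 0.9667, -2.0667, -0.1000).
‖u_2‖ = 2.4427, so q_2 = (-0.3548, 0.3957, -0.8461, -0.0409).

q_2 = (-0.3548, 0.3957, -0.8461, -0.0409)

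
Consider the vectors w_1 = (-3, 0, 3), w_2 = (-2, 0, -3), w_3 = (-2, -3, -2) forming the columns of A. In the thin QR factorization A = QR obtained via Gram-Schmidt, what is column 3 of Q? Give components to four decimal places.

e_3 = (0.0000, -1.0000, 0.0000)

w_1 = (-3, 0, 3); ‖w_1‖ = 4.2426, so e_1 = (-0.7071, 0.0000, 0.7071).
e_1·w_2 = (-0.7071)·(-2) + 0.0000·0 + 0.7071·(-3) = -0.7071.
u_2 = w_2 + 0.7071·e_1 = (-2.5000, 0.0000, -2.5000).
‖u_2‖ = 3.5355, so e_2 = (-0.7071, 0.0000, -0.7071).
e_1·w_3 = (-0.7071)·(-2) + 0.0000·(-3) + 0.7071·(-2) = 0.0000; e_2·w_3 = (-0.7071)·(-2) + 0.0000·(-3) + (-0.7071)·(-2) = 2.8284.
u_3 = w_3 + 0.0000·e_1 − 2.8284·e_2 = (0.0000, -3.0000, 0.0000).
‖u_3‖ = 3.0000, so e_3 = (0.0000, -1.0000, 0.0000).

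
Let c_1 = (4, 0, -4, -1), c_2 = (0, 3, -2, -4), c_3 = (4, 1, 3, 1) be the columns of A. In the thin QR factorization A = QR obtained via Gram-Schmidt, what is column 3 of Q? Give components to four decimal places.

q_3 = (0.6438, 0.4046, 0.6491, -0.0211)

q_1 = c_1/‖c_1‖ = (4, 0, -4, -1)/5.7446 = (0.6963, 0.0000, -0.6963, -0.1741).
r_{12} = q_1·c_2 = 2.0889.
u_2 = c_2 − 2.0889·q_1 = (-1.4545, 3.0000, -0.5455, -3.6364).
‖u_2‖ = 4.9635, so q_2 = (-0.2930, 0.6044, -0.1099, -0.7326).
r_{13} = q_1·c_3 = 0.5222; r_{23} = q_2·c_3 = -1.6301.
u_3 = c_3 − 0.5222·q_1 + 1.6301·q_2 = (3.1587, 1.9852, 3.1845, -0.1033).
‖u_3‖ = 4.9061, so q_3 = (0.6438, 0.4046, 0.6491, -0.0211).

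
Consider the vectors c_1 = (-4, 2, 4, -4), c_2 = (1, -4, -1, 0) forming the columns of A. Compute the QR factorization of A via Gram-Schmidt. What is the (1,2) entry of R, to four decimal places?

r_{12} = -2.2188

e_1 = c_1/‖c_1‖ = (-4, 2, 4, -4)/7.2111 = (-0.5547, 0.2774, 0.5547, -0.5547).
r_{12} = e_1·c_2 = -2.2188.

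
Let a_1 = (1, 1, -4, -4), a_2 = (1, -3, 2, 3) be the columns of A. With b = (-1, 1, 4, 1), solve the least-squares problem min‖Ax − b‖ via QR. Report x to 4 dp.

x = (-1.0268, -0.6779)

q_1 = a_1/‖a_1‖ = (1, 1, -4, -4)/5.8310 = (0.1715, 0.1715, -0.6860, -0.6860).
r_{12} = q_1·a_2 = -3.7730.
u_2 = a_2 + 3.7730·q_1 = (1.6471, -2.3529, -0.5882, 0.4118).
‖u_2‖ = 2.9605, so q_2 = (0.5563, -0.7948, -0.1987, 0.1391).
Qᵀb = (-3.4300, -2.0068).
Back-substitute: x_2 = -2.0068/2.9605 = -0.6779.
x_1 = (-3.4300 + 3.7730·(-0.6779))/5.8310 = -1.0268.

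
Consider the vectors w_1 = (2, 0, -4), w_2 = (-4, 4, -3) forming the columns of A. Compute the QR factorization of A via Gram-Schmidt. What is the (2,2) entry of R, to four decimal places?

r_{22} = 6.3403

e_1 = w_1/‖w_1‖ = (2, 0, -4)/4.4721 = (0.4472, 0.0000, -0.8944).
r_{12} = e_1·w_2 = 0.8944.
u_2 = w_2 − 0.8944·e_1 = (-4.4000, 4.0000, -2.2000).
r_{22} = ‖u_2‖ = 6.3403.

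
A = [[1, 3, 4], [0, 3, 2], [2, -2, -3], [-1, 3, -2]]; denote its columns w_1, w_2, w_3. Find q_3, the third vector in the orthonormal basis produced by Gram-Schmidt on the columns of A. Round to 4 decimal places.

q_3 = (0.3597, 0.0203, -0.5548, -0.7499)

w_1 = (1, 0, 2, -1); ‖w_1‖ = 2.4495, so q_1 = (0.4082, 0.0000, 0.8165, -0.4082).
q_1·w_2 = 0.4082·3 + 0.0000·3 + 0.8165·(-2) + (-0.4082)·3 = -1.6330.
u_2 = w_2 + 1.6330·q_1 = (3.6667, 3.0000, -0.6667, 2.3333).
‖u_2‖ = 5.3229, so q_2 = (0.6888, 0.5636, -0.1252, 0.4384).
q_1·w_3 = 0.4082·4 + 0.0000·2 + 0.8165·(-3) + (-0.4082)·(-2) = 0.0000; q_2·w_3 = 0.6888·4 + 0.5636·2 + (-0.1252)·(-3) + 0.4384·(-2) = 3.3816.
u_3 = w_3 + 0.0000·q_1 − 3.3816·q_2 = (1.6706, 0.0941, -2.5765, -3.4824).
‖u_3‖ = 4.6438, so q_3 = (0.3597, 0.0203, -0.5548, -0.7499).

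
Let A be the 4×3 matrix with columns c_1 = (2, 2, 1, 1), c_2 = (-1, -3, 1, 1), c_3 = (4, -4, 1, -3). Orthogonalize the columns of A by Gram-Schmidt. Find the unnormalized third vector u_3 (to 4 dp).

u_3 = (4.2857, -2.5714, 0.2857, -3.7143)

q_1 = c_1/‖c_1‖ = (2, 2, 1, 1)/3.1623 = (0.6325, 0.6325, 0.3162, 0.3162).
r_{12} = q_1·c_2 = -1.8974.
u_2 = c_2 + 1.8974·q_1 = (0.2000, -1.8000, 1.6000, 1.6000).
‖u_2‖ = 2.8983, so q_2 = (0.0690, -0.6211, 0.5521, 0.5521).
r_{13} = q_1·c_3 = -0.6325; r_{23} = q_2·c_3 = 1.6562.
u_3 = c_3 + 0.6325·q_1 − 1.6562·q_2 = (4.2857, -2.5714, 0.2857, -3.7143).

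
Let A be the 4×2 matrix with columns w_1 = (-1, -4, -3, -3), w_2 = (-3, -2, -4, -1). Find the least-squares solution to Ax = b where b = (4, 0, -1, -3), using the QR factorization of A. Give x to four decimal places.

x = (0.9893, -1.0241)

w_1 = (-1, -4, -3, -3); ‖w_1‖ = 5.9161, so e_1 = (-0.1690, -0.6761, -0.5071, -0.5071).
e_1·w_2 = (-0.1690)·(-3) + (-0.6761)·(-2) + (-0.5071)·(-4) + (-0.5071)·(-1) = 4.3948.
u_2 = w_2 − 4.3948·e_1 = (-2.2571, 0.9714, -1.7714, 1.2286).
‖u_2‖ = 3.2689, so e_2 = (-0.6905, 0.2972, -0.5419, 0.3758).
Qᵀb = (1.3522, -3.3476).
Back-substitute: x_2 = -3.3476/3.2689 = -1.0241.
x_1 = (1.3522 − 4.3948·(-1.0241))/5.9161 = 0.9893.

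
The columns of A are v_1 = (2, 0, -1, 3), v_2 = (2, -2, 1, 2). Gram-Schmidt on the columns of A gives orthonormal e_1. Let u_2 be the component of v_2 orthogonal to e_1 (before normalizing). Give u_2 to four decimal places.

u_2 = (0.7143, -2.0000, 1.6429, 0.0714)

v_1 = (2, 0, -1, 3); ‖v_1‖ = 3.7417, so e_1 = (0.5345, 0.0000, -0.2673, 0.8018).
e_1·v_2 = 0.5345·2 + 0.0000·(-2) + (-0.2673)·1 + 0.8018·2 = 2.4054.
u_2 = v_2 − 2.4054·e_1 = (0.7143, -2.0000, 1.6429, 0.0714).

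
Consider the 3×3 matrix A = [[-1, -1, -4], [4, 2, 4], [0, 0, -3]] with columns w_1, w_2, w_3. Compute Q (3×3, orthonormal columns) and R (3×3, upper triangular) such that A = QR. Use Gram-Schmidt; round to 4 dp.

Q = [[-0.2425, -0.9701, 0.0000], [0.9701, -0.2425, 0.0000], [0.0000, 0.0000, -1.0000]], R = [[4.1231, 2.1828, 4.8507], [0.0000, 0.4851, 2.9104], [0.0000, 0.0000, 3.0000]]

w_1 = (-1, 4, 0); ‖w_1‖ = 4.1231, so q_1 = (-0.2425, 0.9701, 0.0000).
q_1·w_2 = (-0.2425)·(-1) + 0.9701·2 + 0.0000·0 = 2.1828.
u_2 = w_2 − 2.1828·q_1 = (-0.4706, -0.1176, 0.0000).
‖u_2‖ = 0.4851, so q_2 = (-0.9701, -0.2425, 0.0000).
q_1·w_3 = (-0.2425)·(-4) + 0.9701·4 + 0.0000·(-3) = 4.8507; q_2·w_3 = (-0.9701)·(-4) + (-0.2425)·4 + 0.0000·(-3) = 2.9104.
u_3 = w_3 − 4.8507·q_1 − 2.9104·q_2 = (0.0000, 0.0000, -3.0000).
‖u_3‖ = 3.0000, so q_3 = (0.0000, 0.0000, -1.0000).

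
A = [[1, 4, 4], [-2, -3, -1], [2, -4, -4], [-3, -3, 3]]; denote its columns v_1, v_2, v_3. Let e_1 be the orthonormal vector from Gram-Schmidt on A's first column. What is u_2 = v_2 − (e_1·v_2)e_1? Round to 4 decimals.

u_2 = (3.3889, -1.7778, -5.2222, -1.1667)

v_1 = (1, -2, 2, -3); ‖v_1‖ = 4.2426, so e_1 = (0.2357, -0.4714, 0.4714, -0.7071).
e_1·v_2 = 0.2357·4 + (-0.4714)·(-3) + 0.4714·(-4) + (-0.7071)·(-3) = 2.5927.
u_2 = v_2 − 2.5927·e_1 = (3.3889, -1.7778, -5.2222, -1.1667).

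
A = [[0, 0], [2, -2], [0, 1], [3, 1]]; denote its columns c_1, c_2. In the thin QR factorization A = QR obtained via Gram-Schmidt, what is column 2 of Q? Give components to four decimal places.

q_2 = (0.0000, -0.7586, 0.4109, 0.5057)

c_1 = (0, 2, 0, 3); ‖c_1‖ = 3.6056, so q_1 = (0.0000, 0.5547, 0.0000, 0.8321).
q_1·c_2 = 0.0000·0 + 0.5547·(-2) + 0.0000·1 + 0.8321·1 = -0.2774.
u_2 = c_2 + 0.2774·q_1 = (0.0000, -1.8462, 1.0000, 1.2308).
‖u_2‖ = 2.4337, so q_2 = (0.0000, -0.7586, 0.4109, 0.5057).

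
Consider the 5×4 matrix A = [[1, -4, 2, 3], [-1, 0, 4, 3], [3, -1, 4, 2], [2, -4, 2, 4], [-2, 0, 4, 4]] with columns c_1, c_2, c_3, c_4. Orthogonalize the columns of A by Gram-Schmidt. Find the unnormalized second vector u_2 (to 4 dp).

u_2 = (-3.2105, -0.7895, 1.3684, -2.4211, -1.5789)

c_1 = (1, -1, 3, 2, -2); ‖c_1‖ = 4.3589, so q_1 = (0.2294, -0.2294, 0.6882, 0.4588, -0.4588).
q_1·c_2 = 0.2294·(-4) + (-0.2294)·0 + 0.6882·(-1) + 0.4588·(-4) + (-0.4588)·0 = -3.4412.
u_2 = c_2 + 3.4412·q_1 = (-3.2105, -0.7895, 1.3684, -2.4211, -1.5789).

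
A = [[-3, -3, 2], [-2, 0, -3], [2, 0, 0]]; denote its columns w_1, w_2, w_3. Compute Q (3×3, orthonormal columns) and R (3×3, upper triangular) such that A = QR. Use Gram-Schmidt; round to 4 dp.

q_1 = w_1/‖w_1‖ = (-3, -2, 2)/4.1231 = (-0.7276, -0.4851, 0.4851).
r_{12} = q_1·w_2 = 2.1828.
u_2 = w_2 − 2.1828·q_1 = (-1.4118, 1.0588, -1.0588).
‖u_2‖ = 2.0580, so q_2 = (-0.6860, 0.5145, -0.5145).
r_{13} = q_1·w_3 = 0.0000; r_{23} = q_2·w_3 = -2.9155.
u_3 = w_3 + 0.0000·q_1 + 2.9155·q_2 = (0.0000, -1.5000, -1.5000).
‖u_3‖ = 2.1213, so q_3 = (0.0000, -0.7071, -0.7071).

Q = [[-0.7276, -0.6860, 0.0000], [-0.4851, 0.5145, -0.7071], [0.4851, -0.5145, -0.7071]], R = [[4.1231, 2.1828, 0.0000], [0.0000, 2.0580, -2.9155], [0.0000, 0.0000, 2.1213]]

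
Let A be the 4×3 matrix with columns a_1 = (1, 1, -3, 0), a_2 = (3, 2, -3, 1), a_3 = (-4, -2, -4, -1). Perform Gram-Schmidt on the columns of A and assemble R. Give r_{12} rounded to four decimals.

r_{12} = 4.2212

q_1 = a_1/‖a_1‖ = (1, 1, -3, 0)/3.3166 = (0.3015, 0.3015, -0.9045, 0.0000).
r_{12} = q_1·a_2 = 4.2212.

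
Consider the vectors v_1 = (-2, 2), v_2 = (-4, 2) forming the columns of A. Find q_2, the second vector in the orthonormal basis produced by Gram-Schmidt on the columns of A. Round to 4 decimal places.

q_2 = (-0.7071, -0.7071)

v_1 = (-2, 2); ‖v_1‖ = 2.8284, so q_1 = (-0.7071, 0.7071).
q_1·v_2 = (-0.7071)·(-4) + 0.7071·2 = 4.2426.
u_2 = v_2 − 4.2426·q_1 = (-1.0000, -1.0000).
‖u_2‖ = 1.4142, so q_2 = (-0.7071, -0.7071).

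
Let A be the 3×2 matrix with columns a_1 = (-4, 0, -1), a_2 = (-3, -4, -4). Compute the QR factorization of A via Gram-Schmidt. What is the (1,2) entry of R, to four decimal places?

r_{12} = 3.8806

a_1 = (-4, 0, -1); ‖a_1‖ = 4.1231, so q_1 = (-0.9701, 0.0000, -0.2425).
r_{12} = q_1·a_2 = 3.8806.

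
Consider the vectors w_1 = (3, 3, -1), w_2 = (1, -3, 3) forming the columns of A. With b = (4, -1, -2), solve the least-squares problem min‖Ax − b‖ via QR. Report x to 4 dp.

x = (0.7786, 0.4214)

w_1 = (3, 3, -1); ‖w_1‖ = 4.3589, so e_1 = (0.6882, 0.6882, -0.2294).
e_1·w_2 = 0.6882·1 + 0.6882·(-3) + (-0.2294)·3 = -2.0647.
u_2 = w_2 + 2.0647·e_1 = (2.4211, -1.5789, 2.5263).
‖u_2‖ = 3.8389, so e_2 = (0.6307, -0.4113, 0.6581).
Qᵀb = (2.5236, 1.6178).
Back-substitute: x_2 = 1.6178/3.8389 = 0.4214.
x_1 = (2.5236 + 2.0647·0.4214)/4.3589 = 0.7786.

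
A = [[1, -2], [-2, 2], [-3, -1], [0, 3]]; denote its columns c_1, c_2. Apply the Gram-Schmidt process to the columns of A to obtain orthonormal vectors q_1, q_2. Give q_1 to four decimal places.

q_1 = c_1/‖c_1‖ = (1, -2, -3, 0)/3.7417 = (0.2673, -0.5345, -0.8018, 0.0000).

q_1 = (0.2673, -0.5345, -0.8018, 0.0000)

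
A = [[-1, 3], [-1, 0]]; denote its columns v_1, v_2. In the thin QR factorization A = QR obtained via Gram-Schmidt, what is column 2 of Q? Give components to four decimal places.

v_1 = (-1, -1); ‖v_1‖ = 1.4142, so e_1 = (-0.7071, -0.7071).
e_1·v_2 = (-0.7071)·3 + (-0.7071)·0 = -2.1213.
u_2 = v_2 + 2.1213·e_1 = (1.5000, -1.5000).
‖u_2‖ = 2.1213, so e_2 = (0.7071, -0.7071).

e_2 = (0.7071, -0.7071)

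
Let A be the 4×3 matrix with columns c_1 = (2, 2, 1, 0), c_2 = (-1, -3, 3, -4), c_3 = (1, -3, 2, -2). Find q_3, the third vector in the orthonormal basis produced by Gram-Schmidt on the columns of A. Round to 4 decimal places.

q_3 = (0.6850, -0.6644, -0.0413, 0.2960)

c_1 = (2, 2, 1, 0); ‖c_1‖ = 3.0000, so q_1 = (0.6667, 0.6667, 0.3333, 0.0000).
q_1·c_2 = 0.6667·(-1) + 0.6667·(-3) + 0.3333·3 + 0.0000·(-4) = -1.6667.
u_2 = c_2 + 1.6667·q_1 = (0.1111, -1.8889, 3.5556, -4.0000).
‖u_2‖ = 5.6765, so q_2 = (0.0196, -0.3328, 0.6264, -0.7047).
q_1·c_3 = 0.6667·1 + 0.6667·(-3) + 0.3333·2 + 0.0000·(-2) = -0.6667; q_2·c_3 = 0.0196·1 + (-0.3328)·(-3) + 0.6264·2 + (-0.7047)·(-2) = 3.6799.
u_3 = c_3 + 0.6667·q_1 − 3.6799·q_2 = (1.3724, -1.3310, -0.0828, 0.5931).
‖u_3‖ = 2.0034, so q_3 = (0.6850, -0.6644, -0.0413, 0.2960).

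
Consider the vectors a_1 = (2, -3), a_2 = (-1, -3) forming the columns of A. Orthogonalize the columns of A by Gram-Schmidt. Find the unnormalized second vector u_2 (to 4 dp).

a_1 = (2, -3); ‖a_1‖ = 3.6056, so e_1 = (0.5547, -0.8321).
e_1·a_2 = 0.5547·(-1) + (-0.8321)·(-3) = 1.9415.
u_2 = a_2 − 1.9415·e_1 = (-2.0769, -1.3846).

u_2 = (-2.0769, -1.3846)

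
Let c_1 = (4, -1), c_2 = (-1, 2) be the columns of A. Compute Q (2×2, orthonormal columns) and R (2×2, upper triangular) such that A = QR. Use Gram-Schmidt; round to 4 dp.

Q = [[0.9701, 0.2425], [-0.2425, 0.9701]], R = [[4.1231, -1.4552], [0.0000, 1.6977]]

e_1 = c_1/‖c_1‖ = (4, -1)/4.1231 = (0.9701, -0.2425).
r_{12} = e_1·c_2 = -1.4552.
u_2 = c_2 + 1.4552·e_1 = (0.4118, 1.6471).
‖u_2‖ = 1.6977, so e_2 = (0.2425, 0.9701).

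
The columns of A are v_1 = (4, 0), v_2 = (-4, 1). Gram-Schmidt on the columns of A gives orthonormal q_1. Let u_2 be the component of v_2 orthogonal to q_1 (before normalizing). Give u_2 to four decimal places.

u_2 = (0.0000, 1.0000)

v_1 = (4, 0); ‖v_1‖ = 4.0000, so q_1 = (1.0000, 0.0000).
q_1·v_2 = 1.0000·(-4) + 0.0000·1 = -4.0000.
u_2 = v_2 + 4.0000·q_1 = (0.0000, 1.0000).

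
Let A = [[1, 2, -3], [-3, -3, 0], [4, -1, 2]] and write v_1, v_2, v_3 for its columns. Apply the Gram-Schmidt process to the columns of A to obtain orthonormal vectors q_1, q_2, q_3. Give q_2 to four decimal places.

q_2 = (0.4972, -0.6298, -0.5967)

v_1 = (1, -3, 4); ‖v_1‖ = 5.0990, so q_1 = (0.1961, -0.5883, 0.7845).
q_1·v_2 = 0.1961·2 + (-0.5883)·(-3) + 0.7845·(-1) = 1.3728.
u_2 = v_2 − 1.3728·q_1 = (1.7308, -2.1923, -2.0769).
‖u_2‖ = 3.4807, so q_2 = (0.4972, -0.6298, -0.5967).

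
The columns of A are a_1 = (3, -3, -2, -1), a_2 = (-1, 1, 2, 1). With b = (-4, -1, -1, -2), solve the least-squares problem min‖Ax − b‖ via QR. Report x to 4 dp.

a_1 = (3, -3, -2, -1); ‖a_1‖ = 4.7958, so e_1 = (0.6255, -0.6255, -0.4170, -0.2085).
e_1·a_2 = 0.6255·(-1) + (-0.6255)·1 + (-0.4170)·2 + (-0.2085)·1 = -2.2937.
u_2 = a_2 + 2.2937·e_1 = (0.4348, -0.4348, 1.0435, 0.5217).
‖u_2‖ = 1.3188, so e_2 = (0.3297, -0.3297, 0.7913, 0.3956).
Qᵀb = (-1.0426, -2.5716).
Back-substitute: x_2 = -2.5716/1.3188 = -1.9500.
x_1 = (-1.0426 + 2.2937·(-1.9500))/4.7958 = -1.1500.

x = (-1.1500, -1.9500)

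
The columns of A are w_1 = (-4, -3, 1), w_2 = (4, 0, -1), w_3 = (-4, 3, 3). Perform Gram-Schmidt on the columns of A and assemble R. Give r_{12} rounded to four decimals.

r_{12} = -3.3340

w_1 = (-4, -3, 1); ‖w_1‖ = 5.0990, so e_1 = (-0.7845, -0.5883, 0.1961).
r_{12} = e_1·w_2 = -3.3340.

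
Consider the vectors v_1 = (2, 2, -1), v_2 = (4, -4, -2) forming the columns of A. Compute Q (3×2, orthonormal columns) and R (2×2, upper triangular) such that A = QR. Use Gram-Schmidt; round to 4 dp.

e_1 = v_1/‖v_1‖ = (2, 2, -1)/3.0000 = (0.6667, 0.6667, -0.3333).
r_{12} = e_1·v_2 = 0.6667.
u_2 = v_2 − 0.6667·e_1 = (3.5556, -4.4444, -1.7778).
‖u_2‖ = 5.9628, so e_2 = (0.5963, -0.7454, -0.2981).

Q = [[0.6667, 0.5963], [0.6667, -0.7454], [-0.3333, -0.2981]], R = [[3.0000, 0.6667], [0.0000, 5.9628]]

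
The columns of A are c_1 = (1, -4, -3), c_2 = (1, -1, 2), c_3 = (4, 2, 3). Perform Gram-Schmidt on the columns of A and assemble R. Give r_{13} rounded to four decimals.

e_1 = c_1/‖c_1‖ = (1, -4, -3)/5.0990 = (0.1961, -0.7845, -0.5883).
r_{13} = e_1·c_3 = -2.5495.

r_{13} = -2.5495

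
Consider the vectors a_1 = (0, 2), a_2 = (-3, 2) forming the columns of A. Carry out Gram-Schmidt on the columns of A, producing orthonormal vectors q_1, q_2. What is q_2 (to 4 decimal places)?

a_1 = (0, 2); ‖a_1‖ = 2.0000, so q_1 = (0.0000, 1.0000).
q_1·a_2 = 0.0000·(-3) + 1.0000·2 = 2.0000.
u_2 = a_2 − 2.0000·q_1 = (-3.0000, 0.0000).
‖u_2‖ = 3.0000, so q_2 = (-1.0000, 0.0000).

q_2 = (-1.0000, 0.0000)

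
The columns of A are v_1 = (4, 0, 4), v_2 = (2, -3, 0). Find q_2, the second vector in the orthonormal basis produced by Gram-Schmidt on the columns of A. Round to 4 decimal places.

q_2 = (0.3015, -0.9045, -0.3015)

q_1 = v_1/‖v_1‖ = (4, 0, 4)/5.6569 = (0.7071, 0.0000, 0.7071).
r_{12} = q_1·v_2 = 1.4142.
u_2 = v_2 − 1.4142·q_1 = (1.0000, -3.0000, -1.0000).
‖u_2‖ = 3.3166, so q_2 = (0.3015, -0.9045, -0.3015).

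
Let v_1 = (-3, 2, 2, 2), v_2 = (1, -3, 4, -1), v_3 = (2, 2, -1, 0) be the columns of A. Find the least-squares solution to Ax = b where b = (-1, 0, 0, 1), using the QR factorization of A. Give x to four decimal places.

e_1 = v_1/‖v_1‖ = (-3, 2, 2, 2)/4.5826 = (-0.6547, 0.4364, 0.4364, 0.4364).
r_{12} = e_1·v_2 = -0.6547.
u_2 = v_2 + 0.6547·e_1 = (0.5714, -2.7143, 4.2857, -0.7143).
‖u_2‖ = 5.1547, so e_2 = (0.1109, -0.5266, 0.8314, -0.1386).
r_{13} = e_1·v_3 = -0.8729; r_{23} = e_2·v_3 = -1.6628.
u_3 = v_3 + 0.8729·e_1 + 1.6628·e_2 = (1.6129, 1.5054, 0.7634, 0.1505).
‖u_3‖ = 2.3395, so e_3 = (0.6894, 0.6435, 0.3263, 0.0643).
Qᵀb = (1.0911, -0.2494, -0.6251).
Back-substitute: x_3 = -0.6251/2.3395 = -0.2672.
x_2 = (-0.2494 + 1.6628·(-0.2672))/5.1547 = -0.1346.
x_1 = (1.0911 + 0.6547·(-0.1346) + 0.8729·(-0.2672))/4.5826 = 0.1680.

x = (0.1680, -0.1346, -0.2672)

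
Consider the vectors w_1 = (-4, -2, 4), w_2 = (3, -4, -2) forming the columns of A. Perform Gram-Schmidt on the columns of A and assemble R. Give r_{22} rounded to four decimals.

r_{22} = 5.0000

w_1 = (-4, -2, 4); ‖w_1‖ = 6.0000, so q_1 = (-0.6667, -0.3333, 0.6667).
q_1·w_2 = (-0.6667)·3 + (-0.3333)·(-4) + 0.6667·(-2) = -2.0000.
u_2 = w_2 + 2.0000·q_1 = (1.6667, -4.6667, -0.6667).
r_{22} = ‖u_2‖ = 5.0000.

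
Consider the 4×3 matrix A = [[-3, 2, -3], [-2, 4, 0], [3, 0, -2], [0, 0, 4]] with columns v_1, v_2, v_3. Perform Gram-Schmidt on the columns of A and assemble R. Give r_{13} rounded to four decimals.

v_1 = (-3, -2, 3, 0); ‖v_1‖ = 4.6904, so e_1 = (-0.6396, -0.4264, 0.6396, 0.0000).
r_{13} = e_1·v_3 = 0.6396.

r_{13} = 0.6396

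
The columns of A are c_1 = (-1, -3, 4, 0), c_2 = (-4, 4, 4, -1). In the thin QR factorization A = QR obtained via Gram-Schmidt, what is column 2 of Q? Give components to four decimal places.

c_1 = (-1, -3, 4, 0); ‖c_1‖ = 5.0990, so q_1 = (-0.1961, -0.5883, 0.7845, 0.0000).
q_1·c_2 = (-0.1961)·(-4) + (-0.5883)·4 + 0.7845·4 + 0.0000·(-1) = 1.5689.
u_2 = c_2 − 1.5689·q_1 = (-3.6923, 4.9231, 2.7692, -1.0000).
‖u_2‖ = 6.8219, so q_2 = (-0.5412, 0.7217, 0.4059, -0.1466).

q_2 = (-0.5412, 0.7217, 0.4059, -0.1466)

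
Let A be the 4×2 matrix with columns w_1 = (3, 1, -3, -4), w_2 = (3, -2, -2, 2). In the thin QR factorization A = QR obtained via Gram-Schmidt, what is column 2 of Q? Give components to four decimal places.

w_1 = (3, 1, -3, -4); ‖w_1‖ = 5.9161, so q_1 = (0.5071, 0.1690, -0.5071, -0.6761).
q_1·w_2 = 0.5071·3 + 0.1690·(-2) + (-0.5071)·(-2) + (-0.6761)·2 = 0.8452.
u_2 = w_2 − 0.8452·q_1 = (2.5714, -2.1429, -1.5714, 2.5714).
‖u_2‖ = 4.5040, so q_2 = (0.5709, -0.4758, -0.3489, 0.5709).

q_2 = (0.5709, -0.4758, -0.3489, 0.5709)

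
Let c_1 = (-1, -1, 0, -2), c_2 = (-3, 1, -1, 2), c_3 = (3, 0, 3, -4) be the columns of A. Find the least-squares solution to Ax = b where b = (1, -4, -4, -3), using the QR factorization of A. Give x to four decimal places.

x = (2.1366, -2.8579, -1.9071)

c_1 = (-1, -1, 0, -2); ‖c_1‖ = 2.4495, so q_1 = (-0.4082, -0.4082, 0.0000, -0.8165).
q_1·c_2 = (-0.4082)·(-3) + (-0.4082)·1 + 0.0000·(-1) + (-0.8165)·2 = -0.8165.
u_2 = c_2 + 0.8165·q_1 = (-3.3333, 0.6667, -1.0000, 1.3333).
‖u_2‖ = 3.7859, so q_2 = (-0.8805, 0.1761, -0.2641, 0.3522).
q_1·c_3 = (-0.4082)·3 + (-0.4082)·0 + 0.0000·3 + (-0.8165)·(-4) = 2.0412; q_2·c_3 = (-0.8805)·3 + 0.1761·0 + (-0.2641)·3 + 0.3522·(-4) = -4.8425.
u_3 = c_3 − 2.0412·q_1 + 4.8425·q_2 = (-0.4302, 1.6860, 1.7209, -0.6279).
‖u_3‖ = 2.5266, so q_3 = (-0.1703, 0.6673, 0.6811, -0.2485).
Qᵀb = (3.6742, -1.5848, -4.8185).
Back-substitute: x_3 = -4.8185/2.5266 = -1.9071.
x_2 = (-1.5848 + 4.8425·(-1.9071))/3.7859 = -2.8579.
x_1 = (3.6742 + 0.8165·(-2.8579) − 2.0412·(-1.9071))/2.4495 = 2.1366.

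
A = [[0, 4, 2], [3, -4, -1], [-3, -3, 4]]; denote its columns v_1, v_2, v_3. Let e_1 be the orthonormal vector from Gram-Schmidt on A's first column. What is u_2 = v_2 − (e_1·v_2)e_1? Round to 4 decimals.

u_2 = (4.0000, -3.5000, -3.5000)

e_1 = v_1/‖v_1‖ = (0, 3, -3)/4.2426 = (0.0000, 0.7071, -0.7071).
r_{12} = e_1·v_2 = -0.7071.
u_2 = v_2 + 0.7071·e_1 = (4.0000, -3.5000, -3.5000).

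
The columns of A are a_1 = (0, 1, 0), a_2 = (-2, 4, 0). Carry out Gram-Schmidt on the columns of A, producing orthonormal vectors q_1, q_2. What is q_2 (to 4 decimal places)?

q_2 = (-1.0000, 0.0000, 0.0000)

a_1 = (0, 1, 0); ‖a_1‖ = 1.0000, so q_1 = (0.0000, 1.0000, 0.0000).
q_1·a_2 = 0.0000·(-2) + 1.0000·4 + 0.0000·0 = 4.0000.
u_2 = a_2 − 4.0000·q_1 = (-2.0000, 0.0000, 0.0000).
‖u_2‖ = 2.0000, so q_2 = (-1.0000, 0.0000, 0.0000).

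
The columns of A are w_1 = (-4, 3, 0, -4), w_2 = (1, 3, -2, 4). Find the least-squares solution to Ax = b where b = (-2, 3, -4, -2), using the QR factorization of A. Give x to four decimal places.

w_1 = (-4, 3, 0, -4); ‖w_1‖ = 6.4031, so e_1 = (-0.6247, 0.4685, 0.0000, -0.6247).
e_1·w_2 = (-0.6247)·1 + 0.4685·3 + 0.0000·(-2) + (-0.6247)·4 = -1.7179.
u_2 = w_2 + 1.7179·e_1 = (-0.0732, 3.8049, -2.0000, 2.9268).
‖u_2‖ = 5.2008, so e_2 = (-0.0141, 0.7316, -0.3846, 0.5628).
Qᵀb = (3.9043, 2.6356).
Back-substitute: x_2 = 2.6356/5.2008 = 0.5068.
x_1 = (3.9043 + 1.7179·0.5068)/6.4031 = 0.7457.

x = (0.7457, 0.5068)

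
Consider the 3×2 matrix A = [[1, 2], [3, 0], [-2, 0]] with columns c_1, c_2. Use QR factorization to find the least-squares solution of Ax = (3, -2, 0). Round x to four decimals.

x = (-0.4615, 1.7308)

q_1 = c_1/‖c_1‖ = (1, 3, -2)/3.7417 = (0.2673, 0.8018, -0.5345).
r_{12} = q_1·c_2 = 0.5345.
u_2 = c_2 − 0.5345·q_1 = (1.8571, -0.4286, 0.2857).
‖u_2‖ = 1.9272, so q_2 = (0.9636, -0.2224, 0.1482).
Qᵀb = (-0.8018, 3.3356).
Back-substitute: x_2 = 3.3356/1.9272 = 1.7308.
x_1 = (-0.8018 − 0.5345·1.7308)/3.7417 = -0.4615.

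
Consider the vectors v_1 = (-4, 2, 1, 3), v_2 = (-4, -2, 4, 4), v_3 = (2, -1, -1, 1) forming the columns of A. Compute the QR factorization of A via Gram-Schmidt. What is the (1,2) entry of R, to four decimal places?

r_{12} = 5.1121

v_1 = (-4, 2, 1, 3); ‖v_1‖ = 5.4772, so q_1 = (-0.7303, 0.3651, 0.1826, 0.5477).
r_{12} = q_1·v_2 = 5.1121.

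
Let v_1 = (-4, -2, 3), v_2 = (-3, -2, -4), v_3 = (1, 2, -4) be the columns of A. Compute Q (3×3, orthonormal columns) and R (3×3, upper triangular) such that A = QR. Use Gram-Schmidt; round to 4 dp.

Q = [[-0.7428, -0.4590, -0.4874], [-0.3714, -0.3233, 0.8704], [0.5571, -0.8275, -0.0696]], R = [[5.3852, 0.7428, -3.7139], [0.0000, 5.3337, 2.2046], [0.0000, 0.0000, 1.5319]]

v_1 = (-4, -2, 3); ‖v_1‖ = 5.3852, so e_1 = (-0.7428, -0.3714, 0.5571).
e_1·v_2 = (-0.7428)·(-3) + (-0.3714)·(-2) + 0.5571·(-4) = 0.7428.
u_2 = v_2 − 0.7428·e_1 = (-2.4483, -1.7241, -4.4138).
‖u_2‖ = 5.3337, so e_2 = (-0.4590, -0.3233, -0.8275).
e_1·v_3 = (-0.7428)·1 + (-0.3714)·2 + 0.5571·(-4) = -3.7139; e_2·v_3 = (-0.4590)·1 + (-0.3233)·2 + (-0.8275)·(-4) = 2.2046.
u_3 = v_3 + 3.7139·e_1 − 2.2046·e_2 = (-0.7467, 1.3333, -0.1067).
‖u_3‖ = 1.5319, so e_3 = (-0.4874, 0.8704, -0.0696).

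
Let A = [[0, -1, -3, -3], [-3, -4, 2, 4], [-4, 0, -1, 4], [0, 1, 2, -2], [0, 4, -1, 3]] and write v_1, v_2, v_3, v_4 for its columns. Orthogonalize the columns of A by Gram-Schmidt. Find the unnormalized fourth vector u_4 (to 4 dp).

u_4 = (-1.5327, 1.1723, -0.8792, -3.1258, 1.5706)

v_1 = (0, -3, -4, 0, 0); ‖v_1‖ = 5.0000, so q_1 = (0.0000, -0.6000, -0.8000, 0.0000, 0.0000).
q_1·v_2 = 0.0000·(-1) + (-0.6000)·(-4) + (-0.8000)·0 + 0.0000·1 + 0.0000·4 = 2.4000.
u_2 = v_2 − 2.4000·q_1 = (-1.0000, -2.5600, 1.9200, 1.0000, 4.0000).
‖u_2‖ = 5.3141, so q_2 = (-0.1882, -0.4817, 0.3613, 0.1882, 0.7527).
q_1·v_3 = 0.0000·(-3) + (-0.6000)·2 + (-0.8000)·(-1) + 0.0000·2 + 0.0000·(-1) = -0.4000; q_2·v_3 = (-0.1882)·(-3) + (-0.4817)·2 + 0.3613·(-1) + 0.1882·2 + 0.7527·(-1) = -1.1366.
u_3 = v_3 + 0.4000·q_1 + 1.1366·q_2 = (-3.2139, 1.2125, -0.9093, 2.2139, -0.1445).
‖u_3‖ = 4.1891, so q_3 = (-0.7672, 0.2894, -0.2171, 0.5285, -0.0345).
q_1·v_4 = 0.0000·(-3) + (-0.6000)·4 + (-0.8000)·4 + 0.0000·(-2) + 0.0000·3 = -5.6000; q_2·v_4 = (-0.1882)·(-3) + (-0.4817)·4 + 0.3613·4 + 0.1882·(-2) + 0.7527·3 = 1.9646; q_3·v_4 = (-0.7672)·(-3) + 0.2894·4 + (-0.2171)·4 + 0.5285·(-2) + (-0.0345)·3 = 1.4306.
u_4 = v_4 + 5.6000·q_1 − 1.9646·q_2 − 1.4306·q_3 = (-1.5327, 1.1723, -0.8792, -3.1258, 1.5706).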